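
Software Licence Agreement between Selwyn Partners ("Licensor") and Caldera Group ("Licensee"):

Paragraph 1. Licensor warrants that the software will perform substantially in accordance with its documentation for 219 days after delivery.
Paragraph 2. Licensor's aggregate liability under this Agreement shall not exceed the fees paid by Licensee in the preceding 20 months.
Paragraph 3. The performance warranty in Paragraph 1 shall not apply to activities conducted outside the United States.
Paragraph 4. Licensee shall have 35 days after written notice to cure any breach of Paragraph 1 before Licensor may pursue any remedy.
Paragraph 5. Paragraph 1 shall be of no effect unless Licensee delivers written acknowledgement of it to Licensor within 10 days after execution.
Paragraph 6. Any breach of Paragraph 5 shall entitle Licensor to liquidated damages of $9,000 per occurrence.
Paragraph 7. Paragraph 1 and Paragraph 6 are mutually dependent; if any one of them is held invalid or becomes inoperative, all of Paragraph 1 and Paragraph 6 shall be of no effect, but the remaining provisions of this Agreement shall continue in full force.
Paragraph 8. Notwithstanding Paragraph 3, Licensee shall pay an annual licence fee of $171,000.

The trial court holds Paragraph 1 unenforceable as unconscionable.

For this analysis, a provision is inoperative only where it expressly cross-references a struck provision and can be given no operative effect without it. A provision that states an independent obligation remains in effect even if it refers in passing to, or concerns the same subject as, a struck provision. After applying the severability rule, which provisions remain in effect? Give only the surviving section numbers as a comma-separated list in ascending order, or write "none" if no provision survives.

2, 7, 8

Paragraph 1 is struck. Paragraph 3 operates only by reference to Paragraph 1, so it falls with Paragraph 1. Paragraph 4 merely fixes the cure period for breach of Paragraph 1; with Paragraph 1 gone it has nothing to operate on and falls away. The only function of Paragraph 5 is the acknowledgement condition for Paragraph 1, so it cannot stand once Paragraph 1 is removed. Paragraph 6 operates only by reference to Paragraph 5, so it falls with Paragraph 5. Although Paragraph 8 refers to Paragraph 3, its operative terms do not depend on Paragraph 3, so it remains in effect. Paragraph 7 declares Paragraph 1 and Paragraph 6 mutually dependent; since one of them has fallen, all of them are of no effect. The remainder continues in force under Paragraph 7. Paragraph 2, Paragraph 7, and Paragraph 8 remain in effect.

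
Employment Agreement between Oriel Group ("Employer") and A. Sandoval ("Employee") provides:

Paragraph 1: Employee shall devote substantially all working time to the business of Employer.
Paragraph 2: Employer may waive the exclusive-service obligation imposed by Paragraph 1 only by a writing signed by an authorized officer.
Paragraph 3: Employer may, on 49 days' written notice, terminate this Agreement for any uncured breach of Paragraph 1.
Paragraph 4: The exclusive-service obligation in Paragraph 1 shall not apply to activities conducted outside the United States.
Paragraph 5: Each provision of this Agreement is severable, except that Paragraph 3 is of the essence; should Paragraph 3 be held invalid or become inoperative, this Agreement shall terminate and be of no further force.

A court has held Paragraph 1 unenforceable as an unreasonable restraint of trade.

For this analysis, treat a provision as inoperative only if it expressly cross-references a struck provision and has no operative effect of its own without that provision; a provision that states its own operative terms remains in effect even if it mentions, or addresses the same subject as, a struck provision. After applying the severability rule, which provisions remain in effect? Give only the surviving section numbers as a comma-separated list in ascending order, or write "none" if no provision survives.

none

Paragraph 1 is struck. The only function of Paragraph 2 is the waiver condition for Paragraph 1, so it cannot stand once Paragraph 1 is removed. Paragraph 3 operates only by reference to Paragraph 1, so it falls with Paragraph 1. Paragraph 4 has no operative effect of its own apart from Paragraph 1 and is therefore inoperative. Paragraph 5 makes Paragraph 3 an essential term, and Paragraph 3 has been rendered inoperative by the cascade; under Paragraph 5, the entire Agreement is therefore void. No provision of the Agreement survives.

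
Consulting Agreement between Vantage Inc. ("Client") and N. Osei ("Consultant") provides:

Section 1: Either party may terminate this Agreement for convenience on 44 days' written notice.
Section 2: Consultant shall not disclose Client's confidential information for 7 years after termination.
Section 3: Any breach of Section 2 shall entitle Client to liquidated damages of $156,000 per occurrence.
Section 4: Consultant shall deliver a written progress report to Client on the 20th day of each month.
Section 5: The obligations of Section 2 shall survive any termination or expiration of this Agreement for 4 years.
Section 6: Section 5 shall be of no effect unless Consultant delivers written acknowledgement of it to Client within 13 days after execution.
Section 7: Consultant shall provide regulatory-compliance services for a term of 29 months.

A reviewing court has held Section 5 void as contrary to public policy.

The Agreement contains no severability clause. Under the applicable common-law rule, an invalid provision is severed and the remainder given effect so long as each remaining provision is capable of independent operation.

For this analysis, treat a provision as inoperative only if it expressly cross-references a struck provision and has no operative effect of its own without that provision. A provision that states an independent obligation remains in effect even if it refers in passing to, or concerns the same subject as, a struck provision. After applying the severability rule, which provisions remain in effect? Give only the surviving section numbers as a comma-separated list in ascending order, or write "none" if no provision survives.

1, 2, 3, 4, 7

Section 5 is struck. Section 6 merely fixes the acknowledgement condition for Section 5; with Section 5 gone it has nothing to operate on and falls away. Under the stated default rule, only provisions that cannot operate independently fall away; the rest are enforced. Section 1, Section 2, Section 3, Section 4, and Section 7 remain in effect.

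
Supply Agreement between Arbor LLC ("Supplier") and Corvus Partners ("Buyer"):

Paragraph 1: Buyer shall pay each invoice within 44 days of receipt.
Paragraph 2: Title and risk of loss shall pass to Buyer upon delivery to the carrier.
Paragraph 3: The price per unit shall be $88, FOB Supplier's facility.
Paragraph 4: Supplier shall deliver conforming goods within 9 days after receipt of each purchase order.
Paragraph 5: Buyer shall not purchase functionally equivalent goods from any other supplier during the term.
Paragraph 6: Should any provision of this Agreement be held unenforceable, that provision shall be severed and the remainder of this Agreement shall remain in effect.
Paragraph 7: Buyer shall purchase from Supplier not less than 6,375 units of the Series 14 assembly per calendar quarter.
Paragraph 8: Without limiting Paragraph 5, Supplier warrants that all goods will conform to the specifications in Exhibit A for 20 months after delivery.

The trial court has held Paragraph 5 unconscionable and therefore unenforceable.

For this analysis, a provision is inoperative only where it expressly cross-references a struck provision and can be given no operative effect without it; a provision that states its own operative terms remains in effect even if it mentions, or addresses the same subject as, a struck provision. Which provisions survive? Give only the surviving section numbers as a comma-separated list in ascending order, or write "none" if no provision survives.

1, 2, 3, 4, 6, 7, 8

Paragraph 5 is struck. Paragraph 8 mentions Paragraph 5 but its own obligation stands independently of Paragraph 5, so Paragraph 8 is not affected. Nothing else in the Agreement is defined by reference to Paragraph 5. Under the severability clause in Paragraph 6, the remaining provisions continue in force. Paragraph 1, Paragraph 2, Paragraph 3, Paragraph 4, Paragraph 6, Paragraph 7, and Paragraph 8 remain in effect.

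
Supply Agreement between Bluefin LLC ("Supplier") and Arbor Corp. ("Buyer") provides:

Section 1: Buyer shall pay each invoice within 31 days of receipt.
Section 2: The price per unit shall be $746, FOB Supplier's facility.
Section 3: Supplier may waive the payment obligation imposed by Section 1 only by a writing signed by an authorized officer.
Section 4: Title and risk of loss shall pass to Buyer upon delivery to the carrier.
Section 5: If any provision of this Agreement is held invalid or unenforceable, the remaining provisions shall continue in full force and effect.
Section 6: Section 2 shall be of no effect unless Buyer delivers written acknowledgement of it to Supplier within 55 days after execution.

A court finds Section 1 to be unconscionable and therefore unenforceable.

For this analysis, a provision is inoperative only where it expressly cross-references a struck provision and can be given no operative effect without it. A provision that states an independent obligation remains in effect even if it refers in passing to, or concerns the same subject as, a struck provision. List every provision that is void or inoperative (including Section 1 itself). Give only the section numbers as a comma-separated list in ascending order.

Section 1 is struck. Section 3 operates only by reference to Section 1, so it falls with Section 1. Under the severability clause in Section 5, the remaining provisions continue in force. Section 2, Section 4, Section 5, and Section 6 remain in effect.

1, 3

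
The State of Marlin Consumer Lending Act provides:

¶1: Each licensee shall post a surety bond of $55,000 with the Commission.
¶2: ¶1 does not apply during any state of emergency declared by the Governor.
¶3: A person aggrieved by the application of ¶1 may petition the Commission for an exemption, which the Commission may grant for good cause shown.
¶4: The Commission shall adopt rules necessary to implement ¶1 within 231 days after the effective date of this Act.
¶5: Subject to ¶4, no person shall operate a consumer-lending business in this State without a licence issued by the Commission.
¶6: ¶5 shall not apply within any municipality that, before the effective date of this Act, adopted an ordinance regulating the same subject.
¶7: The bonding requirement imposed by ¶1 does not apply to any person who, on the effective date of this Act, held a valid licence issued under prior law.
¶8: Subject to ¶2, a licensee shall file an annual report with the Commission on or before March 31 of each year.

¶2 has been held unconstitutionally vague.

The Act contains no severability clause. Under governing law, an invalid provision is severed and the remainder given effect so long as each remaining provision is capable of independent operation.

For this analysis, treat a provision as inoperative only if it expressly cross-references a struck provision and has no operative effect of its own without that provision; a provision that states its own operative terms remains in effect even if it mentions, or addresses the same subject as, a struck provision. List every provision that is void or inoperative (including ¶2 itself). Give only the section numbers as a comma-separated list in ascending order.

2

¶2 is struck. Although ¶8 refers to ¶2, its operative terms do not depend on ¶2, so it remains in effect. No other provision's operative terms depend on ¶2. With no severability clause, the stated default rule severs what cannot stand and enforces each remaining provision that can operate on its own. ¶1, ¶3, ¶4, ¶5, ¶6, ¶7, and ¶8 remain in effect.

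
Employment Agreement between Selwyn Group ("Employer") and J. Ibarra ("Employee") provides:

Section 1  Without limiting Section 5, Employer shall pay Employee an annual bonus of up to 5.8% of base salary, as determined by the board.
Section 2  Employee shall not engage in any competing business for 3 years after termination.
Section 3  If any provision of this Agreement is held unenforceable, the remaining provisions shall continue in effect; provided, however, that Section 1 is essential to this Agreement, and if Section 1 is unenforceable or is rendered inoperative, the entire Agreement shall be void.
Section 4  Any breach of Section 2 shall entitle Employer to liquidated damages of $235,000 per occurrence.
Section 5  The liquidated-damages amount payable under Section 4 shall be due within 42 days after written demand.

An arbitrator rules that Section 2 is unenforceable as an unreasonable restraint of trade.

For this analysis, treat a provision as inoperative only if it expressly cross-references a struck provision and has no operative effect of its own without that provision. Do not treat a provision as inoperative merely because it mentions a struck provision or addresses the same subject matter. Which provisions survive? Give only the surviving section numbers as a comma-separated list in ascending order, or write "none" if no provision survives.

1, 3

Section 2 is struck. Section 4 does nothing except set the liquidated-damages amount by reference to Section 2; with Section 2 gone it has no independent effect and is inoperative. Section 5 does nothing except set the payment deadline for the liquidated-damages amount by reference to Section 4; with Section 4 gone it has no independent effect and is inoperative. Section 1 mentions Section 5 but its own obligation stands independently of Section 5, so Section 1 is not affected. Section 3 makes Section 1 an essential term, but Section 1 is unaffected, so the severability proviso in Section 3 preserves the remaining provisions. That leaves Section 1 and Section 3 in effect.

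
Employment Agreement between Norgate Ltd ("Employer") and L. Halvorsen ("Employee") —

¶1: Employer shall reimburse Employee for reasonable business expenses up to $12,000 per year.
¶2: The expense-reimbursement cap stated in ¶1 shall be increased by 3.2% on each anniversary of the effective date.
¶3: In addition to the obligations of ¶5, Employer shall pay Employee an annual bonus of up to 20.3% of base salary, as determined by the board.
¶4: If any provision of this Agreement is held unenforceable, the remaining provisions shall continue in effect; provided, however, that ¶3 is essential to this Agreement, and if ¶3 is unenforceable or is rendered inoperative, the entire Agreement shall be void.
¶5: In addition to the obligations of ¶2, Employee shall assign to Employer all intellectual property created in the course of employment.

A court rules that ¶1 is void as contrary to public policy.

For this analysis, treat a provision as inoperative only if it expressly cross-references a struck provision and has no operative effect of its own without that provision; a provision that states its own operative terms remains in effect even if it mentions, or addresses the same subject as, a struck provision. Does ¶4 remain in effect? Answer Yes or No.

Yes

¶1 is struck. ¶2 has no operative effect of its own apart from ¶1 and is therefore inoperative. Although ¶5 refers to ¶2, its operative terms do not depend on ¶2, so it remains in effect. ¶4 makes ¶3 an essential term, but ¶3 is unaffected, so the severability proviso in ¶4 preserves the remaining provisions. The provisions still in force are ¶3, ¶4, and ¶5. ¶4 is among the surviving provisions, so the answer is yes.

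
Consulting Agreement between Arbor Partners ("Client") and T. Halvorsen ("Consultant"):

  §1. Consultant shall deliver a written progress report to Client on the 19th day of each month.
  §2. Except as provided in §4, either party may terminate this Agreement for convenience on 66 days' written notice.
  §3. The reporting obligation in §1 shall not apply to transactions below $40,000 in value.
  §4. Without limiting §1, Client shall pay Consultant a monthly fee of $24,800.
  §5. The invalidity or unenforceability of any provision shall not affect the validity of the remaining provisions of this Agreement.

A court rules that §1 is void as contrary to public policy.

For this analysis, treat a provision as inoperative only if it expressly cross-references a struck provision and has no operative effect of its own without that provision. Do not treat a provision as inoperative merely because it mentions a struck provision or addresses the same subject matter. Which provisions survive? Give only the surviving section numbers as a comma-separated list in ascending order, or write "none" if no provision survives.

2, 4, 5

§1 is struck. The whole of §3 is the carve-out from the reporting obligation, defined by reference to §1, so §3 cannot stand once §1 is removed. §4 mentions §1 but its own obligation stands independently of §1, so §4 is not affected. Under the severability clause in §5, the remaining provisions continue in force. The provisions still in force are §2, §4, and §5.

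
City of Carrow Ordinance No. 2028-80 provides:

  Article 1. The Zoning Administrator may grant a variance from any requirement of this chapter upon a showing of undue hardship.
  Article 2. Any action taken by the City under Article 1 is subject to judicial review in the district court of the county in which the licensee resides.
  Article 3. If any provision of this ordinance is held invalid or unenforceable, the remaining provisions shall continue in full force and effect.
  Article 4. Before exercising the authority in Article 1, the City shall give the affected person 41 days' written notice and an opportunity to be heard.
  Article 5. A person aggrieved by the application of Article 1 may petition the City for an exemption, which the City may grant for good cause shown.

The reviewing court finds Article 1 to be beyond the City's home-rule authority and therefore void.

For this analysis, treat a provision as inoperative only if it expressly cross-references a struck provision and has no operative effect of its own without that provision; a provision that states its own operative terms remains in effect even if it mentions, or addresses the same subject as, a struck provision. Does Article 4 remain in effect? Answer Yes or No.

Article 1 is struck. Article 2 operates only by reference to Article 1, so it falls with Article 1. Article 4 operates only by reference to Article 1, so it falls with Article 1. Article 5 operates only by reference to Article 1, so it falls with Article 1. Article 3 is a severability clause and preserves every provision that can still be given independent effect. Only Article 3 remains in effect. Article 4 is among the inoperative provisions, so the answer is no.

No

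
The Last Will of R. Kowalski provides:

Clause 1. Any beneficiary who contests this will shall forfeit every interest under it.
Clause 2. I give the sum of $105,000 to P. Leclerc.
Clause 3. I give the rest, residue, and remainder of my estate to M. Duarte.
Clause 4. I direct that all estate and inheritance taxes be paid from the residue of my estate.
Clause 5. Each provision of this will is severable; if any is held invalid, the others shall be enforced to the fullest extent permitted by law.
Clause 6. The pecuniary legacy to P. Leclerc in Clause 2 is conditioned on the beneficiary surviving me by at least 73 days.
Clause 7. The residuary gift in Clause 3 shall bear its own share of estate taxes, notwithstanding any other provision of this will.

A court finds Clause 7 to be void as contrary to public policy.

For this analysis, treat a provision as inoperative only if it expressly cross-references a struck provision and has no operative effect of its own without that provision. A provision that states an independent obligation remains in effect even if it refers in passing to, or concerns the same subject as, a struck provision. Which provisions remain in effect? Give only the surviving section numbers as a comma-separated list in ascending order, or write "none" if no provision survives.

Clause 7 is struck. No other provision's operative terms depend on Clause 7. Under the severability clause in Clause 5, the remaining provisions continue in force. The provisions still in force are Clause 1, Clause 2, Clause 3, Clause 4, Clause 5, and Clause 6.

1, 2, 3, 4, 5, 6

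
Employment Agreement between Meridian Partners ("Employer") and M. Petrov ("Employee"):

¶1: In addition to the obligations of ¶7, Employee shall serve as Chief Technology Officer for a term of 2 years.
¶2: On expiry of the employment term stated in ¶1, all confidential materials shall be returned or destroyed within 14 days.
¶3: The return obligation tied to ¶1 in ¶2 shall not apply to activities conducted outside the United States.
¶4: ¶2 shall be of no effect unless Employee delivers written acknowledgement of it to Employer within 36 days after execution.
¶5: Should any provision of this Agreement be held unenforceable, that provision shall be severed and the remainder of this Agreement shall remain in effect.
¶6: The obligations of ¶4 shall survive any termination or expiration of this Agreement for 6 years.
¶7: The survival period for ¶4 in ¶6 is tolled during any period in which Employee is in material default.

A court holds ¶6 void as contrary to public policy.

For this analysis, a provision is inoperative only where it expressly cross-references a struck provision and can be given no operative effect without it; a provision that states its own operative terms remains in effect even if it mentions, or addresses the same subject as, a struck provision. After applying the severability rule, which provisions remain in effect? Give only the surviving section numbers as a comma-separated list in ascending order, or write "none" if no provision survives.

¶6 is struck. The whole of ¶7 is the tolling of the survival period for ¶4, defined by reference to ¶6, so ¶7 cannot stand once ¶6 is removed. ¶1 mentions ¶7 but its own obligation stands independently of ¶7, so ¶1 is not affected. ¶5 is a severability clause and preserves every provision that can still be given independent effect. The provisions still in force are ¶1, ¶2, ¶3, ¶4, and ¶5.

1, 2, 3, 4, 5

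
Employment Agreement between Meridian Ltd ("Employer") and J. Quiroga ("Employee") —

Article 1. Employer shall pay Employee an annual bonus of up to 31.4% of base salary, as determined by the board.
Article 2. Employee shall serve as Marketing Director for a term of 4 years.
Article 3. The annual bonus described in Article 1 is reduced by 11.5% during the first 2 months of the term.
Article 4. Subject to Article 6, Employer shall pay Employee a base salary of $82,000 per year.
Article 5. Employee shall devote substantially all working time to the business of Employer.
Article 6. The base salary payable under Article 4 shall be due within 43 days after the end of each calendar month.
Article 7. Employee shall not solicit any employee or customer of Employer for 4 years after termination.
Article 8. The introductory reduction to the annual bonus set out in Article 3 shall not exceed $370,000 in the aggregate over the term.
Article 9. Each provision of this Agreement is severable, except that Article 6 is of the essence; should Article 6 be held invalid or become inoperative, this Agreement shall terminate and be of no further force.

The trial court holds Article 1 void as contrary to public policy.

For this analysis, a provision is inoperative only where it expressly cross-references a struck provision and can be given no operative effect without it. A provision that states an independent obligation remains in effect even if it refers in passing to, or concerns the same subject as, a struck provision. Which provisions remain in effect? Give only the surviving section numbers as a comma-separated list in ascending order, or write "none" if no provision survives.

2, 4, 5, 6, 7, 9

Article 1 is struck. The whole of Article 3 is the introductory reduction to the annual bonus, defined by reference to Article 1, so Article 3 cannot stand once Article 1 is removed. Article 8 does nothing except set the aggregate cap on the introductory reduction to the annual bonus by reference to Article 3; with Article 3 gone it has no independent effect and is inoperative. Article 9 makes Article 6 an essential term, but Article 6 is unaffected, so the severability proviso in Article 9 preserves the remaining provisions. That leaves Article 2, Article 4, Article 5, Article 6, Article 7, and Article 9 in effect.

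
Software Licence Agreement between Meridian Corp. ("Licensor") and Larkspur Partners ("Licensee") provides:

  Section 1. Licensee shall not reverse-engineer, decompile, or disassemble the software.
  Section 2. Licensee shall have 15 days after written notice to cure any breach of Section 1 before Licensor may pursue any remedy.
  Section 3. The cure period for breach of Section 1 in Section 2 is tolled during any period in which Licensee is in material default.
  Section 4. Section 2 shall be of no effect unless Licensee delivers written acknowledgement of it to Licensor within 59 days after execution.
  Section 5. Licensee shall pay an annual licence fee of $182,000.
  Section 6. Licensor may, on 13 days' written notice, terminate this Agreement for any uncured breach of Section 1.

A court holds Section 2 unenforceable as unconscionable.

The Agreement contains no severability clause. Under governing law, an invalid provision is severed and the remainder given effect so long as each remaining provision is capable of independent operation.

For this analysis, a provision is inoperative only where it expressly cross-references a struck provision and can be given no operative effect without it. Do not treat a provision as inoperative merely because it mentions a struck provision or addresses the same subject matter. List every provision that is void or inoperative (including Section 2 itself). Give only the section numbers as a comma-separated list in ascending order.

2, 3, 4

Section 2 is struck. Section 3 does nothing except set the tolling of the cure period for breach of Section 1 by reference to Section 2; with Section 2 gone it has no independent effect and is inoperative. The only function of Section 4 is the acknowledgement condition for Section 2, so it cannot stand once Section 2 is removed. Under the stated default rule, only provisions that cannot operate independently fall away; the rest are enforced. That leaves Section 1, Section 5, and Section 6 in effect.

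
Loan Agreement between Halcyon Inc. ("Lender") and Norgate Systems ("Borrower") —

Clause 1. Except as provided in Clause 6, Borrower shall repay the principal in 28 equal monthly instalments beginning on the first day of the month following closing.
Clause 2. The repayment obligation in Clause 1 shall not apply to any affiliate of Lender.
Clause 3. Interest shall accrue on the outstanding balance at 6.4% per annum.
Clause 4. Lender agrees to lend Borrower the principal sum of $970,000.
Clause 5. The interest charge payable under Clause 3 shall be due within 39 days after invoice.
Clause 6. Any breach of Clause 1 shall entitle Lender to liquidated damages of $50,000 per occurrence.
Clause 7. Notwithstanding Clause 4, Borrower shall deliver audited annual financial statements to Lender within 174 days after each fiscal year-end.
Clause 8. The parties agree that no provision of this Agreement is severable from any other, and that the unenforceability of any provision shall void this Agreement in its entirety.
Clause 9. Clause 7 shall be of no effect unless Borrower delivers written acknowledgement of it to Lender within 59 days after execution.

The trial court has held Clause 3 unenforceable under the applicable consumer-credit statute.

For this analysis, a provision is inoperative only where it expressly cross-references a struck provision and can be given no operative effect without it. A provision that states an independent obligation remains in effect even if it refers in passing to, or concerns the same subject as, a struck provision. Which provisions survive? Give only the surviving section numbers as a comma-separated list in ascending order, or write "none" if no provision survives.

none

Clause 3 is struck. Clause 5 operates only by reference to Clause 3, so it falls with Clause 3. Clause 8 provides that the Agreement is not severable, so the invalidity of any one provision voids the entire Agreement. No provision of the Agreement survives.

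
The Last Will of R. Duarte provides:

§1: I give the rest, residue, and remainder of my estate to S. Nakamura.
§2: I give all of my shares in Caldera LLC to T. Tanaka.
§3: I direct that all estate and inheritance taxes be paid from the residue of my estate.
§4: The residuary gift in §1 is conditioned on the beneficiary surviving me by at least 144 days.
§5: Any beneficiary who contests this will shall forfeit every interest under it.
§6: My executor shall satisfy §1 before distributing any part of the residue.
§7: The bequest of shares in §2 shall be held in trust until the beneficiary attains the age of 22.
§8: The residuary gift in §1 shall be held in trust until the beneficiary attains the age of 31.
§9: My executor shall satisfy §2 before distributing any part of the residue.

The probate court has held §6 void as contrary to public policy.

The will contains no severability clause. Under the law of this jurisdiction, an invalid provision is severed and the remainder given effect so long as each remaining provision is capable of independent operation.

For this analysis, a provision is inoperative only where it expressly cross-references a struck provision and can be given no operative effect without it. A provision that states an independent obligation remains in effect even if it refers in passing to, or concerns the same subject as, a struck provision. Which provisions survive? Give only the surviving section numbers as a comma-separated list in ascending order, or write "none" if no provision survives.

1, 2, 3, 4, 5, 7, 8, 9

§6 is struck. Nothing else in the will is defined by reference to §6. Under the stated default rule, only provisions that cannot operate independently fall away; the rest are enforced. That leaves §1, §2, §3, §4, §5, §7, §8, and §9 in effect.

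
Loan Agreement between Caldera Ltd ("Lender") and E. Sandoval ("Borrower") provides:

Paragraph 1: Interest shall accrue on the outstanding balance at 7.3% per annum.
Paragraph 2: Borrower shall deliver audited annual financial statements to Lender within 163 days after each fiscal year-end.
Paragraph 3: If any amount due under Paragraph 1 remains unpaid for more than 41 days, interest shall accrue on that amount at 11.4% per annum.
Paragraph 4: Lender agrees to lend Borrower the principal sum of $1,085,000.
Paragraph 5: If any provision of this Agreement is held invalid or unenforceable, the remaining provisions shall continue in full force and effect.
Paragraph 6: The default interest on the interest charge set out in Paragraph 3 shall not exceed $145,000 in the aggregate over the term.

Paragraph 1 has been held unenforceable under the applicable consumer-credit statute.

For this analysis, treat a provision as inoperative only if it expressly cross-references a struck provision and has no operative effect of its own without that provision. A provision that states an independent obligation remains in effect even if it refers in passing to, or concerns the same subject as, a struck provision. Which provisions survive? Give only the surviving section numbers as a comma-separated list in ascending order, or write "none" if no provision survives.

2, 4, 5

Paragraph 1 is struck. Paragraph 3 has no operative effect of its own apart from Paragraph 1 and is therefore inoperative. Paragraph 6 has no operative effect of its own apart from Paragraph 3 and is therefore inoperative. Under the severability clause in Paragraph 5, the remaining provisions continue in force. That leaves Paragraph 2, Paragraph 4, and Paragraph 5 in effect.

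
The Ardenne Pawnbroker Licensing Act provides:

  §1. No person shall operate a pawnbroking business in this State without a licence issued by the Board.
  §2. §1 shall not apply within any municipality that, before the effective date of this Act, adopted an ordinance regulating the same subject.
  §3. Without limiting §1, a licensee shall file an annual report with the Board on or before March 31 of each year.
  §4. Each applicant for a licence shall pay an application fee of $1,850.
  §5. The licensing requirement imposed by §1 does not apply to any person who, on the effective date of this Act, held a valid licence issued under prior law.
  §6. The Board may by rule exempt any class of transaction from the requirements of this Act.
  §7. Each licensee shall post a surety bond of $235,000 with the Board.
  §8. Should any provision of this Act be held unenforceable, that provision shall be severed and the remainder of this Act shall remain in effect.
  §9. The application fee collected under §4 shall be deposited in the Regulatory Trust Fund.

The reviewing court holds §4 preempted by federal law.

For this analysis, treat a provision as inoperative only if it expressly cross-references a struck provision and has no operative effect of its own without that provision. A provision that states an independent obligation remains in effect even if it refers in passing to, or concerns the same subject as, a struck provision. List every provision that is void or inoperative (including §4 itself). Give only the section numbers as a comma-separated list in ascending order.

4, 9

§4 is struck. The whole of §9 is the disposition of the application fee, defined by reference to §4, so §9 cannot stand once §4 is removed. Under the severability clause in §8, the remaining provisions continue in force. §1, §2, §3, §5, §6, §7, and §8 remain in effect.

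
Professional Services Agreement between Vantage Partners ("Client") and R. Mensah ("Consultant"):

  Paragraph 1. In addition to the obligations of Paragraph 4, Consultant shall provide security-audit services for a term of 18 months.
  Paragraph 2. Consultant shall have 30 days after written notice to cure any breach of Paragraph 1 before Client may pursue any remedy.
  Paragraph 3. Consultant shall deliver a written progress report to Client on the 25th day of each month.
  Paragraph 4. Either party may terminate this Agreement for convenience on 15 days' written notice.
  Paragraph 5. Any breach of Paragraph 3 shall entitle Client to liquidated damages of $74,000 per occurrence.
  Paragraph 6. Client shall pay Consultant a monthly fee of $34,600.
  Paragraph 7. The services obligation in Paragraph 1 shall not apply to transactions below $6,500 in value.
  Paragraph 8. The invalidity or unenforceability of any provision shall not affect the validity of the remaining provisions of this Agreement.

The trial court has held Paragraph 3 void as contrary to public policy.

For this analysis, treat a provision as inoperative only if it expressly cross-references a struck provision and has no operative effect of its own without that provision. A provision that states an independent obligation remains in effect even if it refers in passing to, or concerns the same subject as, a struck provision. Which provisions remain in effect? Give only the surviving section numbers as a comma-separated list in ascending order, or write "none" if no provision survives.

Paragraph 3 is struck. The whole of Paragraph 5 is the liquidated-damages amount, defined by reference to Paragraph 3, so Paragraph 5 cannot stand once Paragraph 3 is removed. Under the severability clause in Paragraph 8, the remaining provisions continue in force. Paragraph 1, Paragraph 2, Paragraph 4, Paragraph 6, Paragraph 7, and Paragraph 8 remain in effect.

1, 2, 4, 6, 7, 8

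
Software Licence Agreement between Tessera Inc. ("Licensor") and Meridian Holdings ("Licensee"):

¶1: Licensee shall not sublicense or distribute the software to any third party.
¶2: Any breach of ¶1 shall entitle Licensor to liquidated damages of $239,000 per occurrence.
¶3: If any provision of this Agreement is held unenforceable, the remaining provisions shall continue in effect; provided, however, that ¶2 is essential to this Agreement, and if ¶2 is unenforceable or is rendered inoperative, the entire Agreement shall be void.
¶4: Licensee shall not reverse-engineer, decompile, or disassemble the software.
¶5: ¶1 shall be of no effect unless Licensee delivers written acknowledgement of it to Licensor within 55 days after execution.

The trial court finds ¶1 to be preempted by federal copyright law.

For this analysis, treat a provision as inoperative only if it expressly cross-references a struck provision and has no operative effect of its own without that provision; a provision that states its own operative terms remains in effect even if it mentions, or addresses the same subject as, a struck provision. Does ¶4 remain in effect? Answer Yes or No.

No

¶1 is struck. ¶2 operates only by reference to ¶1, so it falls with ¶1. ¶5 has no operative effect of its own apart from ¶1 and is therefore inoperative. ¶3 makes ¶2 an essential term, and ¶2 has been rendered inoperative by the cascade; under ¶3, the entire Agreement is therefore void. No provision of the Agreement survives. ¶4 is among the inoperative provisions, so the answer is no.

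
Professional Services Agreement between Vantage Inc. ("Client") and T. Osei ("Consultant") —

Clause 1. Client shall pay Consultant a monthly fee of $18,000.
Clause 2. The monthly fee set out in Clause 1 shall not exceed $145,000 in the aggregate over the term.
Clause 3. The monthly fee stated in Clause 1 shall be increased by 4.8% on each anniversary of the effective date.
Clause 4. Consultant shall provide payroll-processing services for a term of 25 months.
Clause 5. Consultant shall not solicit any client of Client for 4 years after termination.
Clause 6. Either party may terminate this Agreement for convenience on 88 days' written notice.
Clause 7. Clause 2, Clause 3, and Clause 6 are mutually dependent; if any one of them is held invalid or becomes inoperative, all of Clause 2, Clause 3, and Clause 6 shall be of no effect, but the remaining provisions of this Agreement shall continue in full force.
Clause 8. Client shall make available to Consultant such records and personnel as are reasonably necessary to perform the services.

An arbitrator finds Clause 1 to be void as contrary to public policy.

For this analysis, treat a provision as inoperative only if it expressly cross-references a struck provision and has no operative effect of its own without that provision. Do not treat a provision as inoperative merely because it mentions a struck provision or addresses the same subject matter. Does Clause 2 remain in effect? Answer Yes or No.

Clause 1 is struck. Clause 2 has no operative effect of its own apart from Clause 1 and is therefore inoperative. Clause 3 operates only by reference to Clause 1, so it falls with Clause 1. Clause 7 declares Clause 2, Clause 3, and Clause 6 mutually dependent; since one of them has fallen, all of them are of no effect. That brings down Clause 6 as well. The remainder continues in force under Clause 7. The provisions still in force are Clause 4, Clause 5, Clause 7, and Clause 8. Clause 2 is among the inoperative provisions, so the answer is no.

No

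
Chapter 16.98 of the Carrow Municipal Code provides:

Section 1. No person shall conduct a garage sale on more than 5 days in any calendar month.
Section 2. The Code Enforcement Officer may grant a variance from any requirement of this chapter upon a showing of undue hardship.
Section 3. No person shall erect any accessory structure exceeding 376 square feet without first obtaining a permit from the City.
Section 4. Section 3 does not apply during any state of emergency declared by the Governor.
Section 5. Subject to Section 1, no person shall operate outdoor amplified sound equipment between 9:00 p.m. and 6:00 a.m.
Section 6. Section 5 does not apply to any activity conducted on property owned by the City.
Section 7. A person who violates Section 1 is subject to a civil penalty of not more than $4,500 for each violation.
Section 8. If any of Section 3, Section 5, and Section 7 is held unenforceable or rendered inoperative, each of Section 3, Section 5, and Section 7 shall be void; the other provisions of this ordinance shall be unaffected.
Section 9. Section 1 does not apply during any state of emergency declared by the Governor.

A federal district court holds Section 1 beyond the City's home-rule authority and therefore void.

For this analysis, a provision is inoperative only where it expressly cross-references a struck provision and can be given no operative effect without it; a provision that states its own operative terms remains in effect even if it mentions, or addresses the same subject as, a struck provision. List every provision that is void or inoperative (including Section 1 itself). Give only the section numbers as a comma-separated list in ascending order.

1, 3, 4, 5, 6, 7, 9

Section 1 is struck. Section 7 has no operative effect of its own apart from Section 1 and is therefore inoperative. Section 9 has no operative effect of its own apart from Section 1 and is therefore inoperative. Section 8 declares Section 3, Section 5, and Section 7 mutually dependent; since one of them has fallen, all of them are of no effect. That brings down Section 3 and Section 5 as well. Section 4 and Section 6 in turn depend solely on a provision now struck and likewise fall. The remainder continues in force under Section 8. That leaves Section 2 and Section 8 in effect.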